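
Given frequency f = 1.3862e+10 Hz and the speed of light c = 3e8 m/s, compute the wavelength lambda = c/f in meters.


lambda = c / f = 3.0000e+08 / 1.3862e+10 = 0.02164 m

0.02164 m


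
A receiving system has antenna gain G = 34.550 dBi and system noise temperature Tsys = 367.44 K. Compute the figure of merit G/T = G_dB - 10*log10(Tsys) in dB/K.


G/T = 34.550 - 10*log10(367.44) = 34.550 - 25.65186 = 8.898 dB/K

8.898 dB/K


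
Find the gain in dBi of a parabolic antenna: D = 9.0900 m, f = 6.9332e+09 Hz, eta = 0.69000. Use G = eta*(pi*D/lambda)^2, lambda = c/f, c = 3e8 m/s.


lambda = c / f = 3.0000e+08 / 6.9332e+09 = 0.04327006 m
G_linear = 0.69000 * (pi * 9.0900 / 0.04327006)^2 = 300539.5
G_dBi = 10 * log10(300539.5) = 54.78 dBi

54.78 dBi


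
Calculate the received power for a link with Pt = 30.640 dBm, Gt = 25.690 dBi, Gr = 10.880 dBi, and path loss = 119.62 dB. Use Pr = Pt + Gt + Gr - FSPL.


Pr = 30.640 + 25.690 + 10.880 - 119.62 = -52.41 dBm

-52.41 dBm


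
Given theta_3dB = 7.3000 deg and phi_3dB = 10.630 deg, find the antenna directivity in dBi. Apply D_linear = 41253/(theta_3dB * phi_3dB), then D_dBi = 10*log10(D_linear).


D_linear = 41253 / (7.3000 * 10.630) = 531.6177
D_dBi = 10 * log10(531.6177) = 27.26 dBi

27.26 dBi


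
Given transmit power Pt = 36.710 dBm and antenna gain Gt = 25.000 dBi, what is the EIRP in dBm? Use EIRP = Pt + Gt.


EIRP = Pt + Gt = 36.710 + 25.000 = 61.71 dBm

61.71 dBm


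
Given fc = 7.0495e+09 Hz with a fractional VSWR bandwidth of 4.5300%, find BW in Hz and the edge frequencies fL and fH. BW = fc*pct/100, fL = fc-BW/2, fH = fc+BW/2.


BW = 7.0495e+09 * 4.5300/100 = 3.193424e+08 Hz
fL = 7.0495e+09 - 3.193424e+08/2 = 6.890e+09 Hz
fH = 7.0495e+09 + 3.193424e+08/2 = 7.209e+09 Hz

BW=3.193e+08 Hz, fL=6.890e+09 Hz, fH=7.209e+09 Hz


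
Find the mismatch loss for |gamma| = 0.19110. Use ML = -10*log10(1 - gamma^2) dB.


ML = -10 * log10(1 - 0.19110^2) = -10 * log10(0.96348079) = 0.1616 dB

0.1616 dB


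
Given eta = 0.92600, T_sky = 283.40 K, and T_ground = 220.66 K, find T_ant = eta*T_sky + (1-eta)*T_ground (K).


T_ant = 0.92600 * 283.40 + (1 - 0.92600) * 220.66 = 278.8 K

278.8 K


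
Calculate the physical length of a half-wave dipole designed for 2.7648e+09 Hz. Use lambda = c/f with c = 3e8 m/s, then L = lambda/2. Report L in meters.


lambda = c / f = 3.0000e+08 / 2.7648e+09 = 0.1085069 m
L = lambda / 2 = 0.1085069 / 2 = 0.05425 m

0.05425 m


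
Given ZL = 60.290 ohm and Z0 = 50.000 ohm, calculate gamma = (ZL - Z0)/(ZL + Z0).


gamma = (60.290 - 50.000) / (60.290 + 50.000) = 0.09330

0.09330


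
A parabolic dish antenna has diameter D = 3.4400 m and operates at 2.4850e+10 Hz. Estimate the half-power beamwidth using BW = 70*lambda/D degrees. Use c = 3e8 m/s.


lambda = c / f = 3.0000e+08 / 2.4850e+10 = 0.01207243 m
BW = 70 * 0.01207243 / 3.4400 = 0.2457 deg

0.2457 deg


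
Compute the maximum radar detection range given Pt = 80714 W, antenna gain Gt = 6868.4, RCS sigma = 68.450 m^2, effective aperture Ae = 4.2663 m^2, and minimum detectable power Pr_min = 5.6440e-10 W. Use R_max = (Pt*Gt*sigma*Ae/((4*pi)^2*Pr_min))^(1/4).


R^4 = 80714*6868.4*68.450*4.2663 / ((4*pi)^2 * 5.6440e-10) = 1.816446e+18
R_max = 1.816446e+18^0.25 = 36712 m

36712 m


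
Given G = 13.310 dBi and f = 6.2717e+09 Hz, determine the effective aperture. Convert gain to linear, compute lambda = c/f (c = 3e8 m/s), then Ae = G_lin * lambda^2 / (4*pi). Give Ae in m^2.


lambda = c / f = 3.0000e+08 / 6.2717e+09 = 0.04783392 m
G_linear = 10^(13.310/10) = 21.42891
Ae = G_linear * lambda^2 / (4*pi) = 21.42891 * 0.04783392^2 / (4*pi) = 3.902e-03 m^2

3.902e-03 m^2


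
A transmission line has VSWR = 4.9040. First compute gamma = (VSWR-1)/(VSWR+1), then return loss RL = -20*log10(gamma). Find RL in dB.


gamma = (4.9040 - 1) / (4.9040 + 1) = 0.6612466
RL = -20 * log10(0.6612466) = 3.593 dB

3.593 dB


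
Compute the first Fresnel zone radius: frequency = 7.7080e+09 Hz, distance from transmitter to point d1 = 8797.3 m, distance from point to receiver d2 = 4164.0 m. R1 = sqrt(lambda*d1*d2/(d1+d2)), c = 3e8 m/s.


lambda = c / f = 3.0000e+08 / 7.7080e+09 = 0.03892060 m
R1 = sqrt(0.03892060 * 8797.3 * 4164.0 / (8797.3 + 4164.0)) = 10.49 m

10.49 m


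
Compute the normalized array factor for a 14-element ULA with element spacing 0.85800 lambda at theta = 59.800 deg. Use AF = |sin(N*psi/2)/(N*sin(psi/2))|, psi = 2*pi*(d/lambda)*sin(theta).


psi = 2*pi*0.85800*sin(59.800 deg) = 4.659282 rad
AF = |sin(14*4.659282/2) / (14*sin(4.659282/2))| = 0.09171

0.09171


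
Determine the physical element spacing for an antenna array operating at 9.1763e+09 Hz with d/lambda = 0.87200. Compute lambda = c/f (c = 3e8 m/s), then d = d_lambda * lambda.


lambda = c / f = 3.0000e+08 / 9.1763e+09 = 0.03269292 m
d = 0.87200 * 0.03269292 = 0.02851 m

0.02851 m


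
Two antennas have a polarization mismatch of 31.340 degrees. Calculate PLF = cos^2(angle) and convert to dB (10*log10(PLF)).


PLF_linear = cos^2(31.340 deg) = 0.7294799
PLF_dB = 10 * log10(0.7294799) = -1.370 dB

-1.370 dB


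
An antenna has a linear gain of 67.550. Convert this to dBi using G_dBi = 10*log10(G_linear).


G_dBi = 10 * log10(67.550) = 18.30 dBi

18.30 dBi


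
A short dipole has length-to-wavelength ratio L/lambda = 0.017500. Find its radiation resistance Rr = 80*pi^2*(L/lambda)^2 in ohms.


Rr = 80 * pi^2 * (0.017500)^2 = 80 * 9.869604 * 3.062500e-04 = 0.2418 ohm

0.2418 ohm


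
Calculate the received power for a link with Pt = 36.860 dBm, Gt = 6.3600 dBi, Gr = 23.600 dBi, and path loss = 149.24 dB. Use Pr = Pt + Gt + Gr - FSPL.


Pr = 36.860 + 6.3600 + 23.600 - 149.24 = -82.42 dBm

-82.42 dBm


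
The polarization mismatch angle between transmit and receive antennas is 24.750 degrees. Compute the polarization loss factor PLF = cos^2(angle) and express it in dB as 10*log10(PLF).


PLF_linear = cos^2(24.750 deg) = 0.8247240
PLF_dB = 10 * log10(0.8247240) = -0.8369 dB

-0.8369 dB


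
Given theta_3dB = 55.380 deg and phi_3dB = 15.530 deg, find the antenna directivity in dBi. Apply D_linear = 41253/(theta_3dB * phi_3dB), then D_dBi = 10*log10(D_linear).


D_linear = 41253 / (55.380 * 15.530) = 47.96574
D_dBi = 10 * log10(47.96574) = 16.81 dBi

16.81 dBi


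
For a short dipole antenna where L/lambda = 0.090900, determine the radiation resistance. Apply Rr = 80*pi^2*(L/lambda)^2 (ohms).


Rr = 80 * pi^2 * (0.090900)^2 = 80 * 9.869604 * 8.262810e-03 = 6.524 ohm

6.524 ohm


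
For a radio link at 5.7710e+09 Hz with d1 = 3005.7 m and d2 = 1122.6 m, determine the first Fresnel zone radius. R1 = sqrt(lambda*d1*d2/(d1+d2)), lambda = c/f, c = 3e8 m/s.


lambda = c / f = 3.0000e+08 / 5.7710e+09 = 0.05198406 m
R1 = sqrt(0.05198406 * 3005.7 * 1122.6 / (3005.7 + 1122.6)) = 6.518 m

6.518 m


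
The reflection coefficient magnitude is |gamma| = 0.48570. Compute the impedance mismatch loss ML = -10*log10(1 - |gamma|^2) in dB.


ML = -10 * log10(1 - 0.48570^2) = -10 * log10(0.76409551) = 1.169 dB

1.169 dB


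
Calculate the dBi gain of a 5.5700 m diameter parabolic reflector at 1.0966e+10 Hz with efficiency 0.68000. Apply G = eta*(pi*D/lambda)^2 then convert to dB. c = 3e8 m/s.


lambda = c / f = 3.0000e+08 / 1.0966e+10 = 0.02735729 m
G_linear = 0.68000 * (pi * 5.5700 / 0.02735729)^2 = 278210.1
G_dBi = 10 * log10(278210.1) = 54.44 dBi

54.44 dBi


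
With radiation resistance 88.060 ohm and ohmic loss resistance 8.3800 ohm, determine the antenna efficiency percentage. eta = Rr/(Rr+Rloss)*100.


eta = 88.060 / (88.060 + 8.3800) * 100 = 91.31%

91.31%


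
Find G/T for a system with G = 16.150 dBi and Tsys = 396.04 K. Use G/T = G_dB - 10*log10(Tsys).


G/T = 16.150 - 10*log10(396.04) = 16.150 - 25.97739 = -9.827 dB/K

-9.827 dB/K


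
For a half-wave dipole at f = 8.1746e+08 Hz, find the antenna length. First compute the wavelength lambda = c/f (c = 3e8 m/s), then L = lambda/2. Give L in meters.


lambda = c / f = 3.0000e+08 / 8.1746e+08 = 0.3669904 m
L = lambda / 2 = 0.3669904 / 2 = 0.1835 m

0.1835 m


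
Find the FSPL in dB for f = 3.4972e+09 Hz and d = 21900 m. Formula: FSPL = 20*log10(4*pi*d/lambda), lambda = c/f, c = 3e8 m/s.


lambda = c / f = 3.0000e+08 / 3.4972e+09 = 0.08578291 m
FSPL = 20 * log10(4*pi*21900/0.08578291) = 130.1 dB

130.1 dB


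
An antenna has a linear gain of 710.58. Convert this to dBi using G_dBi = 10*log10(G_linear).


G_dBi = 10 * log10(710.58) = 28.52 dBi

28.52 dBi


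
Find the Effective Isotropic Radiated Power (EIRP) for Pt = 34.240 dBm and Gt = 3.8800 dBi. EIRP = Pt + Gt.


EIRP = Pt + Gt = 34.240 + 3.8800 = 38.12 dBm

38.12 dBm


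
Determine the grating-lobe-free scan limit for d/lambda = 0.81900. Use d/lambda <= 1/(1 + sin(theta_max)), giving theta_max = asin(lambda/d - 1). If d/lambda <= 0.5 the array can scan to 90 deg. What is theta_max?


lambda/d - 1 = 1/0.81900 - 1 = 0.2210012
theta_max = asin(0.2210012) = 12.77 deg

12.77 deg


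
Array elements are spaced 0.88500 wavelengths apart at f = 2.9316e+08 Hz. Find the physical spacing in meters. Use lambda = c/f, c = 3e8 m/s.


lambda = c / f = 3.0000e+08 / 2.9316e+08 = 1.023332 m
d = 0.88500 * 1.023332 = 0.9056 m

0.9056 m


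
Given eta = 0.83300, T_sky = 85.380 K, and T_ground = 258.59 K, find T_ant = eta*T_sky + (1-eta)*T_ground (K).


T_ant = 0.83300 * 85.380 + (1 - 0.83300) * 258.59 = 114.3 K

114.3 K


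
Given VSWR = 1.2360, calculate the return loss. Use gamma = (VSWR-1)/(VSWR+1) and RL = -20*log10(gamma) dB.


gamma = (1.2360 - 1) / (1.2360 + 1) = 0.1055456
RL = -20 * log10(0.1055456) = 19.53 dB

19.53 dB


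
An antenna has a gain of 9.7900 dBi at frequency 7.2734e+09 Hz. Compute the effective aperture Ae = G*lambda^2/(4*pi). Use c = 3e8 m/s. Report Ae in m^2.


lambda = c / f = 3.0000e+08 / 7.2734e+09 = 0.04124618 m
G_linear = 10^(9.7900/10) = 9.527962
Ae = G_linear * lambda^2 / (4*pi) = 9.527962 * 0.04124618^2 / (4*pi) = 1.290e-03 m^2

1.290e-03 m^2


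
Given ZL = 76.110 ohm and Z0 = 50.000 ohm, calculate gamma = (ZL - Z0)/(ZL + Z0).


gamma = (76.110 - 50.000) / (76.110 + 50.000) = 0.2070

0.2070


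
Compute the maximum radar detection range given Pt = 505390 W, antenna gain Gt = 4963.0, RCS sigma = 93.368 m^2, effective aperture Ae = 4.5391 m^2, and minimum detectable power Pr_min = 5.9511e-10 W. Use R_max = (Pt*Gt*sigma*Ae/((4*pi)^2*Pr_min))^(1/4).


R^4 = 505390*4963.0*93.368*4.5391 / ((4*pi)^2 * 5.9511e-10) = 1.131154e+19
R_max = 1.131154e+19^0.25 = 57994 m

57994 m


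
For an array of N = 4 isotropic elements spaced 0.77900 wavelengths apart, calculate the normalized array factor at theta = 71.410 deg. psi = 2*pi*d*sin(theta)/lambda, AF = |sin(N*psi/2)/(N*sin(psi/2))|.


psi = 2*pi*0.77900*sin(71.410 deg) = 4.639221 rad
AF = |sin(4*4.639221/2) / (4*sin(4.639221/2))| = 0.04977

0.04977


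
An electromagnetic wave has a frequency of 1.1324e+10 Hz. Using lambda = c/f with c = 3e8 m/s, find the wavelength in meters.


lambda = c / f = 3.0000e+08 / 1.1324e+10 = 0.02649 m

0.02649 m


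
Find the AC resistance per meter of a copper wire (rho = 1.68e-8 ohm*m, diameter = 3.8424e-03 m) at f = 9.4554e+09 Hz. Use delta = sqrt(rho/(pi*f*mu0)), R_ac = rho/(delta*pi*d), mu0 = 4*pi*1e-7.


delta = sqrt(1.68e-8 / (pi * 9.4554e+09 * 4*pi*1e-7)) = 6.708645e-07 m
R_ac = 1.68e-8 / (6.708645e-07 * pi * 3.8424e-03) = 2.075 ohm/m

2.075 ohm/m


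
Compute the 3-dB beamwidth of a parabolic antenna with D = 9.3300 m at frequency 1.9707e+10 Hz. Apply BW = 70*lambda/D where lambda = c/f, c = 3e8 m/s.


lambda = c / f = 3.0000e+08 / 1.9707e+10 = 0.01522302 m
BW = 70 * 0.01522302 / 9.3300 = 0.1142 deg

0.1142 deg


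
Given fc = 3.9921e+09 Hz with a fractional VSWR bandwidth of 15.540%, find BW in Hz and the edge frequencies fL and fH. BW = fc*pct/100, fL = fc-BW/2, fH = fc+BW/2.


BW = 3.9921e+09 * 15.540/100 = 6.203723e+08 Hz
fL = 3.9921e+09 - 6.203723e+08/2 = 3.682e+09 Hz
fH = 3.9921e+09 + 6.203723e+08/2 = 4.302e+09 Hz

BW=6.204e+08 Hz, fL=3.682e+09 Hz, fH=4.302e+09 Hz


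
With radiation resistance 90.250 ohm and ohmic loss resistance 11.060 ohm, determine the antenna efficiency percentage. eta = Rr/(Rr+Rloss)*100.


eta = 90.250 / (90.250 + 11.060) * 100 = 89.08%

89.08%


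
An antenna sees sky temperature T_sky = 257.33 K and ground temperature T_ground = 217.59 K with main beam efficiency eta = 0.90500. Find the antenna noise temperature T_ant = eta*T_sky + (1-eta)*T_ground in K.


T_ant = 0.90500 * 257.33 + (1 - 0.90500) * 217.59 = 253.6 K

253.6 K


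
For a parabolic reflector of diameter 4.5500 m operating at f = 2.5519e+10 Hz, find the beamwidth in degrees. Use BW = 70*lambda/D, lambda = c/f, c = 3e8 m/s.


lambda = c / f = 3.0000e+08 / 2.5519e+10 = 0.01175595 m
BW = 70 * 0.01175595 / 4.5500 = 0.1809 deg

0.1809 deg


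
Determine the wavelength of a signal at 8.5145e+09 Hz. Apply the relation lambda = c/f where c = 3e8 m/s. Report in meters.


lambda = c / f = 3.0000e+08 / 8.5145e+09 = 0.03523 m

0.03523 m


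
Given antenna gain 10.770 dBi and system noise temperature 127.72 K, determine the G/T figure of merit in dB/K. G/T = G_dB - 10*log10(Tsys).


G/T = 10.770 - 10*log10(127.72) = 10.770 - 21.06259 = -10.29 dB/K

-10.29 dB/K


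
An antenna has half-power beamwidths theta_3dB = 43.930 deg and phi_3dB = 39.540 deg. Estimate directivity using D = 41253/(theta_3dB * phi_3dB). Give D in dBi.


D_linear = 41253 / (43.930 * 39.540) = 23.74967
D_dBi = 10 * log10(23.74967) = 13.76 dBi

13.76 dBi


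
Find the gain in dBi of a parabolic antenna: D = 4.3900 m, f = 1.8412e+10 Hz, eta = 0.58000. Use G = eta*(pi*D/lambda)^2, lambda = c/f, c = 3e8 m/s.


lambda = c / f = 3.0000e+08 / 1.8412e+10 = 0.01629372 m
G_linear = 0.58000 * (pi * 4.3900 / 0.01629372)^2 = 415543.3
G_dBi = 10 * log10(415543.3) = 56.19 dBi

56.19 dBi


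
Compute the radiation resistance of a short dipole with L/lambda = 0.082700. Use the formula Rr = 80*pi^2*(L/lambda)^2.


Rr = 80 * pi^2 * (0.082700)^2 = 80 * 9.869604 * 6.839290e-03 = 5.400 ohm

5.400 ohm


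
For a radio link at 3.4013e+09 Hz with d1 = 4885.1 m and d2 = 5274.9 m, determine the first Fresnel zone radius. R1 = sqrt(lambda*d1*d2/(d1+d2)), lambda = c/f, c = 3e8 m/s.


lambda = c / f = 3.0000e+08 / 3.4013e+09 = 0.08820157 m
R1 = sqrt(0.08820157 * 4885.1 * 5274.9 / (4885.1 + 5274.9)) = 14.96 m

14.96 m


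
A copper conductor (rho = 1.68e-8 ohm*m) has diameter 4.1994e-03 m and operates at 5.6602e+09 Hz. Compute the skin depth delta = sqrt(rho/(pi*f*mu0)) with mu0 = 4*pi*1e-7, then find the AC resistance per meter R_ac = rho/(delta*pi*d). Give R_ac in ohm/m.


delta = sqrt(1.68e-8 / (pi * 5.6602e+09 * 4*pi*1e-7)) = 8.670794e-07 m
R_ac = 1.68e-8 / (8.670794e-07 * pi * 4.1994e-03) = 1.469 ohm/m

1.469 ohm/m


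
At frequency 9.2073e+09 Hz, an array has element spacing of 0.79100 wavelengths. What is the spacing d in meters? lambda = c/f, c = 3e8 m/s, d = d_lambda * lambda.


lambda = c / f = 3.0000e+08 / 9.2073e+09 = 0.03258284 m
d = 0.79100 * 0.03258284 = 0.02577 m

0.02577 m


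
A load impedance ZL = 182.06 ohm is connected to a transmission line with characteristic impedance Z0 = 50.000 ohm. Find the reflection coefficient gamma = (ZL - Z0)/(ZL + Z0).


gamma = (182.06 - 50.000) / (182.06 + 50.000) = 0.5691

0.5691


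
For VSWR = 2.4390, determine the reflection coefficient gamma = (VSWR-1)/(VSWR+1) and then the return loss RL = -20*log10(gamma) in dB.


gamma = (2.4390 - 1) / (2.4390 + 1) = 0.4184356
RL = -20 * log10(0.4184356) = 7.567 dB

7.567 dB


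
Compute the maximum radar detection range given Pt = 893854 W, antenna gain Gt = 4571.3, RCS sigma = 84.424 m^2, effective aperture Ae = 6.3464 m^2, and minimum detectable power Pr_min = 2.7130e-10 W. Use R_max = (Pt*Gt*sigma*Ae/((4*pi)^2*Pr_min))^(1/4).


R^4 = 893854*4571.3*84.424*6.3464 / ((4*pi)^2 * 2.7130e-10) = 5.110109e+19
R_max = 5.110109e+19^0.25 = 84549 m

84549 m


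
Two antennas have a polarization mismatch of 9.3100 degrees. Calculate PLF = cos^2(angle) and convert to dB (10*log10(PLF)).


PLF_linear = cos^2(9.3100 deg) = 0.9738285
PLF_dB = 10 * log10(0.9738285) = -0.1152 dB

-0.1152 dB


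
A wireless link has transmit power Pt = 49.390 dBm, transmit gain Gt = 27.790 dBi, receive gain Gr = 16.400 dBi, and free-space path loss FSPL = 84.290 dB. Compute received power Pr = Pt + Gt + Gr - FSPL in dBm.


Pr = 49.390 + 27.790 + 16.400 - 84.290 = 9.29 dBm

9.29 dBm


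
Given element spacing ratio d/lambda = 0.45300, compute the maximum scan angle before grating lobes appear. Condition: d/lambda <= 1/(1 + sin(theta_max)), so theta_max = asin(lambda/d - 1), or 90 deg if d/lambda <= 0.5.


lambda/d - 1 = 1/0.45300 - 1 = 1.207506 >= 1
d/lambda <= 0.5, so the array can scan to endfire without grating lobes: theta_max = 90 deg

90 deg


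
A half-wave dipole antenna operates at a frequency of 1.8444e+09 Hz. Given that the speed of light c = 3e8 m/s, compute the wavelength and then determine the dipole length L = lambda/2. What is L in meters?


lambda = c / f = 3.0000e+08 / 1.8444e+09 = 0.1626545 m
L = lambda / 2 = 0.1626545 / 2 = 0.08133 m

0.08133 m


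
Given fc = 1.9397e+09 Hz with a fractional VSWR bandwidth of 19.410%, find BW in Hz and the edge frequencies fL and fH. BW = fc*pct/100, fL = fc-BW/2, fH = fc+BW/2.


BW = 1.9397e+09 * 19.410/100 = 3.764958e+08 Hz
fL = 1.9397e+09 - 3.764958e+08/2 = 1.751e+09 Hz
fH = 1.9397e+09 + 3.764958e+08/2 = 2.128e+09 Hz

BW=3.765e+08 Hz, fL=1.751e+09 Hz, fH=2.128e+09 Hz


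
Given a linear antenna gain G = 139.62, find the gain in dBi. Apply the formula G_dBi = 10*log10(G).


G_dBi = 10 * log10(139.62) = 21.45 dBi

21.45 dBi


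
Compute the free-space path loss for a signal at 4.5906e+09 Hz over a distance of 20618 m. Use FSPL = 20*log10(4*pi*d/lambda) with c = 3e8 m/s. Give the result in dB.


lambda = c / f = 3.0000e+08 / 4.5906e+09 = 0.06535093 m
FSPL = 20 * log10(4*pi*20618/0.06535093) = 132.0 dB

132.0 dB


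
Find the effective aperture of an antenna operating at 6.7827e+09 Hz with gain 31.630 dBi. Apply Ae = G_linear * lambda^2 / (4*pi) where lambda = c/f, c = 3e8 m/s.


lambda = c / f = 3.0000e+08 / 6.7827e+09 = 0.04423017 m
G_linear = 10^(31.630/10) = 1455.459
Ae = G_linear * lambda^2 / (4*pi) = 1455.459 * 0.04423017^2 / (4*pi) = 0.2266 m^2

0.2266 m^2


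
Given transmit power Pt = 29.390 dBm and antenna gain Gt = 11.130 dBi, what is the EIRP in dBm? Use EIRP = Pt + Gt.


EIRP = Pt + Gt = 29.390 + 11.130 = 40.52 dBm

40.52 dBm


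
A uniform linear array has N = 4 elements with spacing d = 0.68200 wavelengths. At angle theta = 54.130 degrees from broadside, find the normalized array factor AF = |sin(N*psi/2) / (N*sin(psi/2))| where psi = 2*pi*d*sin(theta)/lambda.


psi = 2*pi*0.68200*sin(54.130 deg) = 3.472451 rad
AF = |sin(4*3.472451/2) / (4*sin(3.472451/2))| = 0.1557

0.1557


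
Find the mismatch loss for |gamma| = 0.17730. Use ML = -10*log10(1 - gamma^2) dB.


ML = -10 * log10(1 - 0.17730^2) = -10 * log10(0.96856471) = 0.1387 dB

0.1387 dB


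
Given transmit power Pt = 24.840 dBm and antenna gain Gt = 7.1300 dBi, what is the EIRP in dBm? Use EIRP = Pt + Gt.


EIRP = Pt + Gt = 24.840 + 7.1300 = 31.97 dBm

31.97 dBm


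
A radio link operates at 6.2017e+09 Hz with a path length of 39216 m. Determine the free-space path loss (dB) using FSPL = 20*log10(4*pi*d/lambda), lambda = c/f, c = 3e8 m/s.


lambda = c / f = 3.0000e+08 / 6.2017e+09 = 0.04837383 m
FSPL = 20 * log10(4*pi*39216/0.04837383) = 140.2 dB

140.2 dB


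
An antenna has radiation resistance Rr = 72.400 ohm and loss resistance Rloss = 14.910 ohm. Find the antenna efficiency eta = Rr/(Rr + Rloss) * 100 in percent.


eta = 72.400 / (72.400 + 14.910) * 100 = 82.92%

82.92%


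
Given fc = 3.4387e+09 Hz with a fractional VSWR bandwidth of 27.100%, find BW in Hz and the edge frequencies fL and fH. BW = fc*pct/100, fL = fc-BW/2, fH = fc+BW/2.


BW = 3.4387e+09 * 27.100/100 = 9.318877e+08 Hz
fL = 3.4387e+09 - 9.318877e+08/2 = 2.973e+09 Hz
fH = 3.4387e+09 + 9.318877e+08/2 = 3.905e+09 Hz

BW=9.319e+08 Hz, fL=2.973e+09 Hz, fH=3.905e+09 Hz


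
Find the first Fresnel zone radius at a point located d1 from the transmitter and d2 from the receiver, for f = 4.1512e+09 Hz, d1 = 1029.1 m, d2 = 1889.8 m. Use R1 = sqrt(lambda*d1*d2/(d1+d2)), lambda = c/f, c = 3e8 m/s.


lambda = c / f = 3.0000e+08 / 4.1512e+09 = 0.07226826 m
R1 = sqrt(0.07226826 * 1029.1 * 1889.8 / (1029.1 + 1889.8)) = 6.939 m

6.939 m


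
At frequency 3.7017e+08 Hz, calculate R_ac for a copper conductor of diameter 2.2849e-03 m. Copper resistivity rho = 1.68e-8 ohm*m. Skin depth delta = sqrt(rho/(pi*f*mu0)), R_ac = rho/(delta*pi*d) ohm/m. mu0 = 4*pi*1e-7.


delta = sqrt(1.68e-8 / (pi * 3.7017e+08 * 4*pi*1e-7)) = 3.390581e-06 m
R_ac = 1.68e-8 / (3.390581e-06 * pi * 2.2849e-03) = 0.6903 ohm/m

0.6903 ohm/m


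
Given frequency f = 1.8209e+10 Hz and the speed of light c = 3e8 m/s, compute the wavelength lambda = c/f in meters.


lambda = c / f = 3.0000e+08 / 1.8209e+10 = 0.01648 m

0.01648 m


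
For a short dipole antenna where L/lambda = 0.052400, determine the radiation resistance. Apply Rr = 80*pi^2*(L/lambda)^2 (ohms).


Rr = 80 * pi^2 * (0.052400)^2 = 80 * 9.869604 * 2.745760e-03 = 2.168 ohm

2.168 ohm


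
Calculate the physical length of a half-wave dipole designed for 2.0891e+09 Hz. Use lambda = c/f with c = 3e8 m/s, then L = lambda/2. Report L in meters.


lambda = c / f = 3.0000e+08 / 2.0891e+09 = 0.1436025 m
L = lambda / 2 = 0.1436025 / 2 = 0.07180 m

0.07180 m


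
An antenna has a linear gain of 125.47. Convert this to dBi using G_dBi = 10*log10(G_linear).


G_dBi = 10 * log10(125.47) = 20.99 dBi

20.99 dBi


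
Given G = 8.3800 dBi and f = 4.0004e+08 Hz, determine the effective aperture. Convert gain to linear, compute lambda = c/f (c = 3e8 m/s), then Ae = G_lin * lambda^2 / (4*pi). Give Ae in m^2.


lambda = c / f = 3.0000e+08 / 4.0004e+08 = 0.7499250 m
G_linear = 10^(8.3800/10) = 6.886523
Ae = G_linear * lambda^2 / (4*pi) = 6.886523 * 0.7499250^2 / (4*pi) = 0.3082 m^2

0.3082 m^2


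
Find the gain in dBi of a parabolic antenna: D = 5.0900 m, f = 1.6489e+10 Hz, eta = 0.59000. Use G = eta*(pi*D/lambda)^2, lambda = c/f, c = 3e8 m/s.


lambda = c / f = 3.0000e+08 / 1.6489e+10 = 0.01819395 m
G_linear = 0.59000 * (pi * 5.0900 / 0.01819395)^2 = 455757.0
G_dBi = 10 * log10(455757.0) = 56.59 dBi

56.59 dBi


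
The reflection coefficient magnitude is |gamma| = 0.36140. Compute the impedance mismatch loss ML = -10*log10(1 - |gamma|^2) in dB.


ML = -10 * log10(1 - 0.36140^2) = -10 * log10(0.86939004) = 0.6079 dB

0.6079 dB


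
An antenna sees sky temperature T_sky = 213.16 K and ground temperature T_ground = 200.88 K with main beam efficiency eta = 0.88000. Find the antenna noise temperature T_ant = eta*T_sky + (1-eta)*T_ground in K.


T_ant = 0.88000 * 213.16 + (1 - 0.88000) * 200.88 = 211.7 K

211.7 K


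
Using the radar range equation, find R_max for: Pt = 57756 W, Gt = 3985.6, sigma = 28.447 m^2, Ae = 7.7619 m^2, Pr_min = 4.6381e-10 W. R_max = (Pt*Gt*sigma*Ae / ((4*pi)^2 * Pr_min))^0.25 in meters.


R^4 = 57756*3985.6*28.447*7.7619 / ((4*pi)^2 * 4.6381e-10) = 6.939617e+17
R_max = 6.939617e+17^0.25 = 28862 m

28862 m


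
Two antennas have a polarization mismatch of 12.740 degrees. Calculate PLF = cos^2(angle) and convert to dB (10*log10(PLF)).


PLF_linear = cos^2(12.740 deg) = 0.9513678
PLF_dB = 10 * log10(0.9513678) = -0.2165 dB

-0.2165 dB


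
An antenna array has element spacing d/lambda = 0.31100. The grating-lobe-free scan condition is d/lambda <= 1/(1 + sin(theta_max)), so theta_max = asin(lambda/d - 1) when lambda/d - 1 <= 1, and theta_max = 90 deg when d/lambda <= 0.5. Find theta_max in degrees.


lambda/d - 1 = 1/0.31100 - 1 = 2.215434 >= 1
d/lambda <= 0.5, so the array can scan to endfire without grating lobes: theta_max = 90 deg

90 deg


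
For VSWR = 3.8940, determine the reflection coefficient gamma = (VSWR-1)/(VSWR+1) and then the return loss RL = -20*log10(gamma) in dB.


gamma = (3.8940 - 1) / (3.8940 + 1) = 0.5913363
RL = -20 * log10(0.5913363) = 4.563 dB

4.563 dB


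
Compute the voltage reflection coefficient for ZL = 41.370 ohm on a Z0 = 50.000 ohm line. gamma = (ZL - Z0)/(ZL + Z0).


gamma = (41.370 - 50.000) / (41.370 + 50.000) = -0.09445

-0.09445


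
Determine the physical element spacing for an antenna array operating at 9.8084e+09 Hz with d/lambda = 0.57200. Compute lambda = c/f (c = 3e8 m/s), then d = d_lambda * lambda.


lambda = c / f = 3.0000e+08 / 9.8084e+09 = 0.03058603 m
d = 0.57200 * 0.03058603 = 0.01750 m

0.01750 m


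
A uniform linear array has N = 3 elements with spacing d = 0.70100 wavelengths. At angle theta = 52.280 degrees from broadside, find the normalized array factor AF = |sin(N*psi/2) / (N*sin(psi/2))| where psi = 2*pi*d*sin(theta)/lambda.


psi = 2*pi*0.70100*sin(52.280 deg) = 3.484014 rad
AF = |sin(3*3.484014/2) / (3*sin(3.484014/2))| = 0.2946

0.2946


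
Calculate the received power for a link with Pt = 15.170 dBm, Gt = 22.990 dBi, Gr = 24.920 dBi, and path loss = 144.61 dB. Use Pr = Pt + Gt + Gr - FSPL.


Pr = 15.170 + 22.990 + 24.920 - 144.61 = -81.53 dBm

-81.53 dBm


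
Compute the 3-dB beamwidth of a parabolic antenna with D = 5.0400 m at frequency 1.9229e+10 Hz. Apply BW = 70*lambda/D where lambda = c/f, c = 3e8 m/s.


lambda = c / f = 3.0000e+08 / 1.9229e+10 = 0.01560144 m
BW = 70 * 0.01560144 / 5.0400 = 0.2167 deg

0.2167 deg


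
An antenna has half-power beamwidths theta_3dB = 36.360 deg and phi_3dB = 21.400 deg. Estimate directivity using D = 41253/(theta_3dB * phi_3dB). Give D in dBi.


D_linear = 41253 / (36.360 * 21.400) = 53.01733
D_dBi = 10 * log10(53.01733) = 17.24 dBi

17.24 dBi


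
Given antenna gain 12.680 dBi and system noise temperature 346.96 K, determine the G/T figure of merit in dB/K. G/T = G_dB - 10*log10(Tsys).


G/T = 12.680 - 10*log10(346.96) = 12.680 - 25.40279 = -12.72 dB/K

-12.72 dB/K


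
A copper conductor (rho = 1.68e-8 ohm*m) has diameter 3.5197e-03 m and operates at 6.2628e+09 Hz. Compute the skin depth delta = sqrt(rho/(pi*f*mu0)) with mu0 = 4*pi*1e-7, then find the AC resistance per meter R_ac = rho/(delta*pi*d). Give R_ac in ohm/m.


delta = sqrt(1.68e-8 / (pi * 6.2628e+09 * 4*pi*1e-7)) = 8.243099e-07 m
R_ac = 1.68e-8 / (8.243099e-07 * pi * 3.5197e-03) = 1.843 ohm/m

1.843 ohm/m


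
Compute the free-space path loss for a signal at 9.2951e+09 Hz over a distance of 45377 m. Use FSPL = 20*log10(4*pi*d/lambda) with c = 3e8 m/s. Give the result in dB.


lambda = c / f = 3.0000e+08 / 9.2951e+09 = 0.03227507 m
FSPL = 20 * log10(4*pi*45377/0.03227507) = 144.9 dB

144.9 dB


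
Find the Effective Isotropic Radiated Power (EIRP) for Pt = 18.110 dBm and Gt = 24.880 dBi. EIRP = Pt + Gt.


EIRP = Pt + Gt = 18.110 + 24.880 = 42.99 dBm

42.99 dBm


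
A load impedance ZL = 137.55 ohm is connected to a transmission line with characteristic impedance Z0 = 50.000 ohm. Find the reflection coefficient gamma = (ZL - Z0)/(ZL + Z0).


gamma = (137.55 - 50.000) / (137.55 + 50.000) = 0.4668

0.4668


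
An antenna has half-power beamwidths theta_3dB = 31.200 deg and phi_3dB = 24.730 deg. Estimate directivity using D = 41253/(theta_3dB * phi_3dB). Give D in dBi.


D_linear = 41253 / (31.200 * 24.730) = 53.46589
D_dBi = 10 * log10(53.46589) = 17.28 dBi

17.28 dBi


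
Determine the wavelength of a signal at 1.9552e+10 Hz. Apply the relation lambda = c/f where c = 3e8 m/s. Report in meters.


lambda = c / f = 3.0000e+08 / 1.9552e+10 = 0.01534 m

0.01534 m


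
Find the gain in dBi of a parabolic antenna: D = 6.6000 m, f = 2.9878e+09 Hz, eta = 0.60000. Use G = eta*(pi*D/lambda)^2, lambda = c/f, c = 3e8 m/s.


lambda = c / f = 3.0000e+08 / 2.9878e+09 = 0.1004083 m
G_linear = 0.60000 * (pi * 6.6000 / 0.1004083)^2 = 25585.84
G_dBi = 10 * log10(25585.84) = 44.08 dBi

44.08 dBi


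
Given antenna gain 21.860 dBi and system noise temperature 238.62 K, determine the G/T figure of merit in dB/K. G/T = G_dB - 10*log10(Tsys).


G/T = 21.860 - 10*log10(238.62) = 21.860 - 23.77707 = -1.917 dB/K

-1.917 dB/K


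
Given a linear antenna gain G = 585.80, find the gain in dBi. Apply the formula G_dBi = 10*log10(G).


G_dBi = 10 * log10(585.80) = 27.68 dBi

27.68 dBi


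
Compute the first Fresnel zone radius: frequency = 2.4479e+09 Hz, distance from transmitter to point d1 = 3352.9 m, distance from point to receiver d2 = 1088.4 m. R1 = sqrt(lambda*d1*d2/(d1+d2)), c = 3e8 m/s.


lambda = c / f = 3.0000e+08 / 2.4479e+09 = 0.1225540 m
R1 = sqrt(0.1225540 * 3352.9 * 1088.4 / (3352.9 + 1088.4)) = 10.03 m

10.03 m


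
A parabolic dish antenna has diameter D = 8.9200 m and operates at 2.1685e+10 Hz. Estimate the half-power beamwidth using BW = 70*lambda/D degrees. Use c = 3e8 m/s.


lambda = c / f = 3.0000e+08 / 2.1685e+10 = 0.01383445 m
BW = 70 * 0.01383445 / 8.9200 = 0.1086 deg

0.1086 deg


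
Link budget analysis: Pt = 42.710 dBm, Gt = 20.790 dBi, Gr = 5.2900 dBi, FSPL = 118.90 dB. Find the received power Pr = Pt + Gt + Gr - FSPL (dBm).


Pr = 42.710 + 20.790 + 5.2900 - 118.90 = -50.11 dBm

-50.11 dBm


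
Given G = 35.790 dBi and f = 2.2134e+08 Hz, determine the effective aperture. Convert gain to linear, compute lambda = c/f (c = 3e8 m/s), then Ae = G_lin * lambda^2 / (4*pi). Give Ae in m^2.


lambda = c / f = 3.0000e+08 / 2.2134e+08 = 1.355381 m
G_linear = 10^(35.790/10) = 3793.150
Ae = G_linear * lambda^2 / (4*pi) = 3793.150 * 1.355381^2 / (4*pi) = 554.5 m^2

554.5 m^2


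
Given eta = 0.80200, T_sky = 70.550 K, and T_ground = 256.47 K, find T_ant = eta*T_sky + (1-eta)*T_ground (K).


T_ant = 0.80200 * 70.550 + (1 - 0.80200) * 256.47 = 107.4 K

107.4 K


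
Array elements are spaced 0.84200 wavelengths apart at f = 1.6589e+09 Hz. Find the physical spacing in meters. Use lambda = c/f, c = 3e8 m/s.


lambda = c / f = 3.0000e+08 / 1.6589e+09 = 0.1808427 m
d = 0.84200 * 0.1808427 = 0.1523 m

0.1523 m


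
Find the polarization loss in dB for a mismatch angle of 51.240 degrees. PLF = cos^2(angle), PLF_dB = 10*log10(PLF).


PLF_linear = cos^2(51.240 deg) = 0.3919506
PLF_dB = 10 * log10(0.3919506) = -4.068 dB

-4.068 dB


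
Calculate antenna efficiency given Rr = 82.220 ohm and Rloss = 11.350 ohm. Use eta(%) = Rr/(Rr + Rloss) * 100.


eta = 82.220 / (82.220 + 11.350) * 100 = 87.87%

87.87%


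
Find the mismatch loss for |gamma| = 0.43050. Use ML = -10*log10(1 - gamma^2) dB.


ML = -10 * log10(1 - 0.43050^2) = -10 * log10(0.81466975) = 0.8902 dB

0.8902 dB


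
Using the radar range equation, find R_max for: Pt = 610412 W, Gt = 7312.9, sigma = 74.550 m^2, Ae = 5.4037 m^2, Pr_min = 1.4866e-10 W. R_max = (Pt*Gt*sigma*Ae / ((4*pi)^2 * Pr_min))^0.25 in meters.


R^4 = 610412*7312.9*74.550*5.4037 / ((4*pi)^2 * 1.4866e-10) = 7.660158e+19
R_max = 7.660158e+19^0.25 = 93553 m

93553 m


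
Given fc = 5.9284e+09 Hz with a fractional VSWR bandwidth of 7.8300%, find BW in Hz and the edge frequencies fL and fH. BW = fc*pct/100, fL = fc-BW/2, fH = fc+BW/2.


BW = 5.9284e+09 * 7.8300/100 = 4.641937e+08 Hz
fL = 5.9284e+09 - 4.641937e+08/2 = 5.696e+09 Hz
fH = 5.9284e+09 + 4.641937e+08/2 = 6.160e+09 Hz

BW=4.642e+08 Hz, fL=5.696e+09 Hz, fH=6.160e+09 Hz


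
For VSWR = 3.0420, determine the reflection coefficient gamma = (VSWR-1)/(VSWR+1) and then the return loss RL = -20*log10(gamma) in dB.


gamma = (3.0420 - 1) / (3.0420 + 1) = 0.5051954
RL = -20 * log10(0.5051954) = 5.931 dB

5.931 dB


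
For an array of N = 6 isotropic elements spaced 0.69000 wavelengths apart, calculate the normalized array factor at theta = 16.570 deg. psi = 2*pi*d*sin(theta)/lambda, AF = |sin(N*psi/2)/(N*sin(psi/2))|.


psi = 2*pi*0.69000*sin(16.570 deg) = 1.236397 rad
AF = |sin(6*1.236397/2) / (6*sin(1.236397/2))| = 0.1546

0.1546


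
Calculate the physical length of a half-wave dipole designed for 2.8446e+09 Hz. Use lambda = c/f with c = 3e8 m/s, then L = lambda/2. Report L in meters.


lambda = c / f = 3.0000e+08 / 2.8446e+09 = 0.1054630 m
L = lambda / 2 = 0.1054630 / 2 = 0.05273 m

0.05273 m


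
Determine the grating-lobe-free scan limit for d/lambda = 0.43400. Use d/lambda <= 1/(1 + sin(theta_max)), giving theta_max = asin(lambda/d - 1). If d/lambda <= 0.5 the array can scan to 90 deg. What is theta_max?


lambda/d - 1 = 1/0.43400 - 1 = 1.304147 >= 1
d/lambda <= 0.5, so the array can scan to endfire without grating lobes: theta_max = 90 deg

90 deg


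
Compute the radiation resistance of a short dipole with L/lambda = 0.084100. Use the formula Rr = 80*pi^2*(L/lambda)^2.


Rr = 80 * pi^2 * (0.084100)^2 = 80 * 9.869604 * 7.072810e-03 = 5.584 ohm

5.584 ohm


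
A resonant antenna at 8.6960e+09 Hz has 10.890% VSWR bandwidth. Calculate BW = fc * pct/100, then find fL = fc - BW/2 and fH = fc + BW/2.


BW = 8.6960e+09 * 10.890/100 = 9.469944e+08 Hz
fL = 8.6960e+09 - 9.469944e+08/2 = 8.223e+09 Hz
fH = 8.6960e+09 + 9.469944e+08/2 = 9.169e+09 Hz

BW=9.470e+08 Hz, fL=8.223e+09 Hz, fH=9.169e+09 Hz


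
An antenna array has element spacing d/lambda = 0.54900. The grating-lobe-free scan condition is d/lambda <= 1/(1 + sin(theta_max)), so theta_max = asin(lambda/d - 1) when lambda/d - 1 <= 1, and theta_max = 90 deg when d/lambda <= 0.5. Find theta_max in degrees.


lambda/d - 1 = 1/0.54900 - 1 = 0.8214936
theta_max = asin(0.8214936) = 55.23 deg

55.23 deg


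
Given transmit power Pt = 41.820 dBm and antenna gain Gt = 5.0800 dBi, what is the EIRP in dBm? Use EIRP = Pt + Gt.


EIRP = Pt + Gt = 41.820 + 5.0800 = 46.90 dBm

46.90 dBm


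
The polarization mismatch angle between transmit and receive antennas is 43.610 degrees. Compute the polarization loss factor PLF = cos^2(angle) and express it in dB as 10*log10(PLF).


PLF_linear = cos^2(43.610 deg) = 0.5242506
PLF_dB = 10 * log10(0.5242506) = -2.805 dB

-2.805 dB


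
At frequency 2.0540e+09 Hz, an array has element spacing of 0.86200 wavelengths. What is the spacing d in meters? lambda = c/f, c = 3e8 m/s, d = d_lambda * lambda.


lambda = c / f = 3.0000e+08 / 2.0540e+09 = 0.1460565 m
d = 0.86200 * 0.1460565 = 0.1259 m

0.1259 m


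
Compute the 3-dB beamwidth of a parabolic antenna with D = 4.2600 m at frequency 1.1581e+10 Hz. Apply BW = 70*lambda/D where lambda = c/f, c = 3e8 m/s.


lambda = c / f = 3.0000e+08 / 1.1581e+10 = 0.02590450 m
BW = 70 * 0.02590450 / 4.2600 = 0.4257 deg

0.4257 deg


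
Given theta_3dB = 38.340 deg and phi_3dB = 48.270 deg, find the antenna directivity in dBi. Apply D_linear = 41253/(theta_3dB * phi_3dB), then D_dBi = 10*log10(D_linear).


D_linear = 41253 / (38.340 * 48.270) = 22.29082
D_dBi = 10 * log10(22.29082) = 13.48 dBi

13.48 dBi


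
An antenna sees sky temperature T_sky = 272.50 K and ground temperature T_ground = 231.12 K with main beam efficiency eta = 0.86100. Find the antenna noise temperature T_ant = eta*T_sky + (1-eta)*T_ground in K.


T_ant = 0.86100 * 272.50 + (1 - 0.86100) * 231.12 = 266.7 K

266.7 K


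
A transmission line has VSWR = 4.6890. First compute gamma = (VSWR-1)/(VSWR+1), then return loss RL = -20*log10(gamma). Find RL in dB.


gamma = (4.6890 - 1) / (4.6890 + 1) = 0.6484444
RL = -20 * log10(0.6484444) = 3.763 dB

3.763 dB


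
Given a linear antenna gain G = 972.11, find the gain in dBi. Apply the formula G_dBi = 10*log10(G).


G_dBi = 10 * log10(972.11) = 29.88 dBi

29.88 dBi


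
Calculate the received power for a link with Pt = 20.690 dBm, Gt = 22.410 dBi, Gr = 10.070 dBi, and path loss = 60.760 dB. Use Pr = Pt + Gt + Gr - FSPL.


Pr = 20.690 + 22.410 + 10.070 - 60.760 = -7.59 dBm

-7.59 dBm


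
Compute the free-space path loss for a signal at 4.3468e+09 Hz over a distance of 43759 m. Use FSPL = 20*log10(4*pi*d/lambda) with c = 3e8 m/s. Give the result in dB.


lambda = c / f = 3.0000e+08 / 4.3468e+09 = 0.06901629 m
FSPL = 20 * log10(4*pi*43759/0.06901629) = 138.0 dB

138.0 dB


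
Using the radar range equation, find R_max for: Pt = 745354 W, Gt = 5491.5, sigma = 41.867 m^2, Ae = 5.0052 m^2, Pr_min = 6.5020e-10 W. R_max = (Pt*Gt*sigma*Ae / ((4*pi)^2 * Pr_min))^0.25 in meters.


R^4 = 745354*5491.5*41.867*5.0052 / ((4*pi)^2 * 6.5020e-10) = 8.353725e+18
R_max = 8.353725e+18^0.25 = 53761 m

53761 m


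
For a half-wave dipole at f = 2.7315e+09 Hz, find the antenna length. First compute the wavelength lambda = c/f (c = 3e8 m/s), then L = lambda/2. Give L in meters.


lambda = c / f = 3.0000e+08 / 2.7315e+09 = 0.1098298 m
L = lambda / 2 = 0.1098298 / 2 = 0.05491 m

0.05491 m


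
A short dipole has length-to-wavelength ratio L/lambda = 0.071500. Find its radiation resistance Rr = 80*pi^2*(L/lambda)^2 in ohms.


Rr = 80 * pi^2 * (0.071500)^2 = 80 * 9.869604 * 5.112250e-03 = 4.036 ohm

4.036 ohm


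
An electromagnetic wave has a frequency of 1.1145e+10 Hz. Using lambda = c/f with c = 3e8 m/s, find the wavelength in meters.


lambda = c / f = 3.0000e+08 / 1.1145e+10 = 0.02692 m

0.02692 m


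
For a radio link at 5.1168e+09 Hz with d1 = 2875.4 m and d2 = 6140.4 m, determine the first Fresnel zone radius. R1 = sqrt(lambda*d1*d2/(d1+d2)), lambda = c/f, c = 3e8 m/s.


lambda = c / f = 3.0000e+08 / 5.1168e+09 = 0.05863039 m
R1 = sqrt(0.05863039 * 2875.4 * 6140.4 / (2875.4 + 6140.4)) = 10.72 m

10.72 m


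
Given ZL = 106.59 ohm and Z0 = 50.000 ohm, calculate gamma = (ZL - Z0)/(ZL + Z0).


gamma = (106.59 - 50.000) / (106.59 + 50.000) = 0.3614

0.3614


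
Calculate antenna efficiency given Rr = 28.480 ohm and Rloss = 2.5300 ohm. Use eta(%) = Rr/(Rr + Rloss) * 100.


eta = 28.480 / (28.480 + 2.5300) * 100 = 91.84%

91.84%


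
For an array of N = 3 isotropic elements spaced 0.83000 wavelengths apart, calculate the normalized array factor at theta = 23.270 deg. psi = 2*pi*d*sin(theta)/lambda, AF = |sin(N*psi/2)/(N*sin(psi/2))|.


psi = 2*pi*0.83000*sin(23.270 deg) = 2.060279 rad
AF = |sin(3*2.060279/2) / (3*sin(2.060279/2))| = 0.01989

0.01989


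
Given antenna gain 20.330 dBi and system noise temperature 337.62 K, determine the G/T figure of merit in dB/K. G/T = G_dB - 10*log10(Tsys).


G/T = 20.330 - 10*log10(337.62) = 20.330 - 25.28428 = -4.954 dB/K

-4.954 dB/K


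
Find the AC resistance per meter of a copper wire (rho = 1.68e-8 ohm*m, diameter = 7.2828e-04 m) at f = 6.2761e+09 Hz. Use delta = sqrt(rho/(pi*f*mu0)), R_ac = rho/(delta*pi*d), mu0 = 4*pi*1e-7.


delta = sqrt(1.68e-8 / (pi * 6.2761e+09 * 4*pi*1e-7)) = 8.234360e-07 m
R_ac = 1.68e-8 / (8.234360e-07 * pi * 7.2828e-04) = 8.917 ohm/m

8.917 ohm/m


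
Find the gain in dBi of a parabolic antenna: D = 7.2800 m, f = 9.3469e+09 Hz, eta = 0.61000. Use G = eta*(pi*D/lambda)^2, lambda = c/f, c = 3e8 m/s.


lambda = c / f = 3.0000e+08 / 9.3469e+09 = 0.03209620 m
G_linear = 0.61000 * (pi * 7.2800 / 0.03209620)^2 = 309731.3
G_dBi = 10 * log10(309731.3) = 54.91 dBi

54.91 dBi


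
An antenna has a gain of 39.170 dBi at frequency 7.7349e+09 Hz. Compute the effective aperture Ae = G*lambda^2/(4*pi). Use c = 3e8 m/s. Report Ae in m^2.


lambda = c / f = 3.0000e+08 / 7.7349e+09 = 0.03878525 m
G_linear = 10^(39.170/10) = 8260.379
Ae = G_linear * lambda^2 / (4*pi) = 8260.379 * 0.03878525^2 / (4*pi) = 0.9888 m^2

0.9888 m^2


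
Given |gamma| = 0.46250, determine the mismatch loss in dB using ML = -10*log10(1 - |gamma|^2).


ML = -10 * log10(1 - 0.46250^2) = -10 * log10(0.78609375) = 1.045 dB

1.045 dB


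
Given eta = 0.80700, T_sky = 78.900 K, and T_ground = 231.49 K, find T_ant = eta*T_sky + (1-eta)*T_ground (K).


T_ant = 0.80700 * 78.900 + (1 - 0.80700) * 231.49 = 108.3 K

108.3 K
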